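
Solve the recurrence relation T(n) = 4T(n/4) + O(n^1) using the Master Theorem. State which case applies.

Master Theorem for T(n) = 4T(n/4) + O(n^1):

a = 4, b = 4, c = 1
log_b(a) = log_4(4) = 1.0000

Case 2: c = 1 = log_4(4) = 1.0000
T(n) = O(n^1 log n) = O(n log n)

For T(n) = 4T(n/4) + O(n^1): log_4(4) = 1.0000. This is Case 2 of the Master Theorem (c = log_b(a), equal work at all levels), giving O(n log n).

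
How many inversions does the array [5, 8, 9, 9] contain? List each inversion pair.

Finding inversions in [5, 8, 9, 9]:


Total inversions: 0

The array has 0 inversions. It is already sorted.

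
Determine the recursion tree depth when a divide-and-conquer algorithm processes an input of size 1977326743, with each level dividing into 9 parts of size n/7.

For divide and conquer with division factor 7:

Problem sizes at each level:
Level 0: 1977326743
Level 1: 282475249
Level 2: 40353607
Level 3: 5764801
Level 4: 823543
Level 5: 117649
Level 6: 16807
Level 7: 2401
Level 8: 343
Level 9: 49
Level 10: 7
Level 11: 1

The root is level 0 and the size-1 base case is level 11 (the tree spans levels 0 through 11, i.e. 12 levels counting the root), so the depth is the number of divisions: log_7(1977326743) = 11

The recursion tree depth is log_7(1977326743) = 11. At each level, the problem size is divided by 7, so it takes 11 divisions to reduce to a base case of size 1. The algorithm makes 9 recursive calls at each level.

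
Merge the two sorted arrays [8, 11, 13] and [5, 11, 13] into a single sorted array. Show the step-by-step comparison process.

Merging process:

Compare 8 vs 5: take 5 from right. Merged: [5]
Compare 8 vs 11: take 8 from left. Merged: [5, 8]
Compare 11 vs 11: take 11 from left. Merged: [5, 8, 11]
Compare 13 vs 11: take 11 from right. Merged: [5, 8, 11, 11]
Compare 13 vs 13: take 13 from left. Merged: [5, 8, 11, 11, 13]
Append remaining from right: [13]. Merged: [5, 8, 11, 11, 13, 13]

Final merged array: [5, 8, 11, 11, 13, 13]
Total comparisons: 5

The merged array is [5, 8, 11, 11, 13, 13], requiring 5 comparisons. The merge step runs in O(n) time where n is the total number of elements.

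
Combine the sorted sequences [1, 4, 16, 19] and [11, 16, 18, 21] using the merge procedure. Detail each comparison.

Merging process:

Compare 1 vs 11: take 1 from left. Merged: [1]
Compare 4 vs 11: take 4 from left. Merged: [1, 4]
Compare 16 vs 11: take 11 from right. Merged: [1, 4, 11]
Compare 16 vs 16: take 16 from left. Merged: [1, 4, 11, 16]
Compare 19 vs 16: take 16 from right. Merged: [1, 4, 11, 16, 16]
Compare 19 vs 18: take 18 from right. Merged: [1, 4, 11, 16, 16, 18]
Compare 19 vs 21: take 19 from left. Merged: [1, 4, 11, 16, 16, 18, 19]
Append remaining from right: [21]. Merged: [1, 4, 11, 16, 16, 18, 19, 21]

Final merged array: [1, 4, 11, 16, 16, 18, 19, 21]
Total comparisons: 7

The merged array is [1, 4, 11, 16, 16, 18, 19, 21], requiring 7 comparisons. The merge step runs in O(n) time where n is the total number of elements.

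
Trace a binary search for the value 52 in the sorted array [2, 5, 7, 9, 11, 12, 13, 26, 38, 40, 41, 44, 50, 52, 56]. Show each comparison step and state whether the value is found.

Binary search for 52 in [2, 5, 7, 9, 11, 12, 13, 26, 38, 40, 41, 44, 50, 52, 56]:

lo=0, hi=14, mid=7, arr[mid]=26 -> 26 < 52, search right half
lo=8, hi=14, mid=11, arr[mid]=44 -> 44 < 52, search right half
lo=12, hi=14, mid=13, arr[mid]=52 -> Found target at index 13!

Binary search finds 52 at index 13 after 3 comparisons. The search repeatedly halves the search space by comparing with the middle element.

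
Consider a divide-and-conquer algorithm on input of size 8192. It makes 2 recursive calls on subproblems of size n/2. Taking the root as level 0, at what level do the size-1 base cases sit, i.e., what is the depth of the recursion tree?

For divide and conquer with division factor 2:

Problem sizes at each level:
Level 0: 8192
Level 1: 4096
Level 2: 2048
Level 3: 1024
Level 4: 512
Level 5: 256
Level 6: 128
Level 7: 64
Level 8: 32
Level 9: 16
Level 10: 8
Level 11: 4
Level 12: 2
Level 13: 1

The root is level 0 and the size-1 base case is level 13 (the tree spans levels 0 through 13, i.e. 14 levels counting the root), so the depth is the number of divisions: log_2(8192) = 13

The recursion tree depth is log_2(8192) = 13. At each level, the problem size is divided by 2, so it takes 13 divisions to reduce to a base case of size 1. The algorithm makes 2 recursive calls at each level.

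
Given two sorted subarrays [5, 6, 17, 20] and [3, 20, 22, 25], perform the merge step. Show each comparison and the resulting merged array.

Merging process:

Compare 5 vs 3: take 3 from right. Merged: [3]
Compare 5 vs 20: take 5 from left. Merged: [3, 5]
Compare 6 vs 20: take 6 from left. Merged: [3, 5, 6]
Compare 17 vs 20: take 17 from left. Merged: [3, 5, 6, 17]
Compare 20 vs 20: take 20 from left. Merged: [3, 5, 6, 17, 20]
Append remaining from right: [20, 22, 25]. Merged: [3, 5, 6, 17, 20, 20, 22, 25]

Final merged array: [3, 5, 6, 17, 20, 20, 22, 25]
Total comparisons: 5

The merged array is [3, 5, 6, 17, 20, 20, 22, 25], requiring 5 comparisons. The merge step runs in O(n) time where n is the total number of elements.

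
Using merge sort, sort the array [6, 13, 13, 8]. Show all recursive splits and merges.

Merge sort trace:

Split: [6, 13, 13, 8] -> [6, 13] and [13, 8]
  Split: [6, 13] -> [6] and [13]
  Merge: [6] + [13] -> [6, 13]
  Split: [13, 8] -> [13] and [8]
  Merge: [13] + [8] -> [8, 13]
Merge: [6, 13] + [8, 13] -> [6, 8, 13, 13]

Final sorted array: [6, 8, 13, 13]

The merge sort proceeds by recursively splitting the array and merging sorted halves.
After all merges, the sorted array is [6, 8, 13, 13].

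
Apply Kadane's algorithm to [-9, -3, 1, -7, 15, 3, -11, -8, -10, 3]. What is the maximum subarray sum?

Using Kadane's algorithm on [-9, -3, 1, -7, 15, 3, -11, -8, -10, 3]:

Scanning through the array:
Position 1 (value -3): max_ending_here = -3, max_so_far = -3
Position 2 (value 1): max_ending_here = 1, max_so_far = 1
Position 3 (value -7): max_ending_here = -6, max_so_far = 1
Position 4 (value 15): max_ending_here = 15, max_so_far = 15
Position 5 (value 3): max_ending_here = 18, max_so_far = 18
Position 6 (value -11): max_ending_here = 7, max_so_far = 18
Position 7 (value -8): max_ending_here = -1, max_so_far = 18
Position 8 (value -10): max_ending_here = -10, max_so_far = 18
Position 9 (value 3): max_ending_here = 3, max_so_far = 18

Maximum subarray: [15, 3]
Maximum sum: 18

The maximum subarray is [15, 3] with sum 18. This subarray runs from index 4 to index 5.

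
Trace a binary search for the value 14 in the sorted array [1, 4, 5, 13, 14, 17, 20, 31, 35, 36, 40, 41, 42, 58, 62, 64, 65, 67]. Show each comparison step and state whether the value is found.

Binary search for 14 in [1, 4, 5, 13, 14, 17, 20, 31, 35, 36, 40, 41, 42, 58, 62, 64, 65, 67]:

lo=0, hi=17, mid=8, arr[mid]=35 -> 35 > 14, search left half
lo=0, hi=7, mid=3, arr[mid]=13 -> 13 < 14, search right half
lo=4, hi=7, mid=5, arr[mid]=17 -> 17 > 14, search left half
lo=4, hi=4, mid=4, arr[mid]=14 -> Found target at index 4!

Binary search finds 14 at index 4 after 4 comparisons. The search repeatedly halves the search space by comparing with the middle element.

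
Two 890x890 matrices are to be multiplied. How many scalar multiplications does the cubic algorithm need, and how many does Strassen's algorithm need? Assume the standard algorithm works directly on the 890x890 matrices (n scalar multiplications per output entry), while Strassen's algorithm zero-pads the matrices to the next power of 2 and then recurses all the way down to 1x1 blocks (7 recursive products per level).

Matrix multiplication for 890x890 matrices:

Strassen's algorithm requires power-of-2 dimensions. Pad 890x890 to 1024x1024 (next power of 2).

Standard algorithm: 890^3 = 704969000 multiplications
Strassen's algorithm: 7^(log2(1024)) = 7^10 = 282475249 multiplications
Savings: 704969000 - 282475249 = 422493751 multiplications

Standard: 704969000 multiplications (890^3). Strassen: 282475249 multiplications (7^10, after padding to 1024x1024). Strassen reduces 8 recursive multiplications to 7 at each level.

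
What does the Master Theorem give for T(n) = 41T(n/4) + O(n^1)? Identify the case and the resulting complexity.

Master Theorem for T(n) = 41T(n/4) + O(n^1):

a = 41, b = 4, c = 1
log_b(a) = log_4(41) = 2.6788

Case 1: c = 1 < log_4(41) = 2.6788
T(n) = O(n^(log_4 41))

For T(n) = 41T(n/4) + O(n^1): log_4(41) = 2.6788. This is Case 1 of the Master Theorem (c < log_b(a), work dominated by leaves), giving O(n^(log_4 41)).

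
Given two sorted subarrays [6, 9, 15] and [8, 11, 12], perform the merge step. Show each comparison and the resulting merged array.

Merging process:

Compare 6 vs 8: take 6 from left. Merged: [6]
Compare 9 vs 8: take 8 from right. Merged: [6, 8]
Compare 9 vs 11: take 9 from left. Merged: [6, 8, 9]
Compare 15 vs 11: take 11 from right. Merged: [6, 8, 9, 11]
Compare 15 vs 12: take 12 from right. Merged: [6, 8, 9, 11, 12]
Append remaining from left: [15]. Merged: [6, 8, 9, 11, 12, 15]

Final merged array: [6, 8, 9, 11, 12, 15]
Total comparisons: 5

The merged array is [6, 8, 9, 11, 12, 15], requiring 5 comparisons. The merge step runs in O(n) time where n is the total number of elements.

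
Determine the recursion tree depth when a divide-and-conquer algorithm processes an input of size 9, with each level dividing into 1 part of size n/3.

For divide and conquer with division factor 3:

Problem sizes at each level:
Level 0: 9
Level 1: 3
Level 2: 1

The root is level 0 and the size-1 base case is level 2 (the tree spans levels 0 through 2, i.e. 3 levels counting the root), so the depth is the number of divisions: log_3(9) = 2

The recursion tree depth is log_3(9) = 2. At each level, the problem size is divided by 3, so it takes 2 divisions to reduce to a base case of size 1. The algorithm makes 1 recursive call at each level.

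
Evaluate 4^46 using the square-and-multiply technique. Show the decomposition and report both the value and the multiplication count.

Computing 4^46 by squaring (build up from 4^1; each line after the first costs one multiplication):

4^1 = 4
4^2 = (4^1)^2 = 4^2 = 16
4^4 = (4^2)^2 = 16^2 = 256
4^5 = 4 * 4^4 = 4 * 256 = 1024
4^10 = (4^5)^2 = 1024^2 = 1048576
4^11 = 4 * 4^10 = 4 * 1048576 = 4194304
4^22 = (4^11)^2 = 4194304^2 = 17592186044416
4^23 = 4 * 4^22 = 4 * 17592186044416 = 70368744177664
4^46 = (4^23)^2 = 70368744177664^2 = 4951760157141521099596496896

Result: 4951760157141521099596496896
Multiplications needed: 8 (8 lines after 4^1)

4^46 = 4951760157141521099596496896. Using exponentiation by squaring, this requires 8 multiplications. The key idea: if the exponent is even, square the half-power; if odd, multiply by the base once.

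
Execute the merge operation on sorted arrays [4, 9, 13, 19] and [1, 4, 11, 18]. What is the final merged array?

Merging process:

Compare 4 vs 1: take 1 from right. Merged: [1]
Compare 4 vs 4: take 4 from left. Merged: [1, 4]
Compare 9 vs 4: take 4 from right. Merged: [1, 4, 4]
Compare 9 vs 11: take 9 from left. Merged: [1, 4, 4, 9]
Compare 13 vs 11: take 11 from right. Merged: [1, 4, 4, 9, 11]
Compare 13 vs 18: take 13 from left. Merged: [1, 4, 4, 9, 11, 13]
Compare 19 vs 18: take 18 from right. Merged: [1, 4, 4, 9, 11, 13, 18]
Append remaining from left: [19]. Merged: [1, 4, 4, 9, 11, 13, 18, 19]

Final merged array: [1, 4, 4, 9, 11, 13, 18, 19]
Total comparisons: 7

The merged array is [1, 4, 4, 9, 11, 13, 18, 19], requiring 7 comparisons. The merge step runs in O(n) time where n is the total number of elements.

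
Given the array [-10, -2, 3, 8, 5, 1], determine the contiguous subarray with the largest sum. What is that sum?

Using Kadane's algorithm on [-10, -2, 3, 8, 5, 1]:

Scanning through the array:
Position 1 (value -2): max_ending_here = -2, max_so_far = -2
Position 2 (value 3): max_ending_here = 3, max_so_far = 3
Position 3 (value 8): max_ending_here = 11, max_so_far = 11
Position 4 (value 5): max_ending_here = 16, max_so_far = 16
Position 5 (value 1): max_ending_here = 17, max_so_far = 17

Maximum subarray: [3, 8, 5, 1]
Maximum sum: 17

The maximum subarray is [3, 8, 5, 1] with sum 17. This subarray runs from index 2 to index 5.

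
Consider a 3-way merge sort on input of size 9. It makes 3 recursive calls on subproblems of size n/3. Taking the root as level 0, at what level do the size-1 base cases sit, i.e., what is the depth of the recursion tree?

For divide and conquer with division factor 3:

Problem sizes at each level:
Level 0: 9
Level 1: 3
Level 2: 1

The root is level 0 and the size-1 base case is level 2 (the tree spans levels 0 through 2, i.e. 3 levels counting the root), so the depth is the number of divisions: log_3(9) = 2

The recursion tree depth is log_3(9) = 2. At each level, the problem size is divided by 3, so it takes 2 divisions to reduce to a base case of size 1. The algorithm makes 3 recursive calls at each level.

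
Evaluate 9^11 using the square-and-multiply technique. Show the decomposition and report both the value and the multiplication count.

Computing 9^11 by squaring (build up from 9^1; each line after the first costs one multiplication):

9^1 = 9
9^2 = (9^1)^2 = 9^2 = 81
9^4 = (9^2)^2 = 81^2 = 6561
9^5 = 9 * 9^4 = 9 * 6561 = 59049
9^10 = (9^5)^2 = 59049^2 = 3486784401
9^11 = 9 * 9^10 = 9 * 3486784401 = 31381059609

Result: 31381059609
Multiplications needed: 5 (5 lines after 9^1)

9^11 = 31381059609. Using exponentiation by squaring, this requires 5 multiplications. The key idea: if the exponent is even, square the half-power; if odd, multiply by the base once.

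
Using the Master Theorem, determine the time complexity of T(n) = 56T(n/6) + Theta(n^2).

Master Theorem for T(n) = 56T(n/6) + O(n^2):

a = 56, b = 6, c = 2
log_b(a) = log_6(56) = 2.2466

Case 1: c = 2 < log_6(56) = 2.2466
T(n) = O(n^(log_6 56))

For T(n) = 56T(n/6) + O(n^2): log_6(56) = 2.2466. This is Case 1 of the Master Theorem (c < log_b(a), work dominated by leaves), giving O(n^(log_6 56)).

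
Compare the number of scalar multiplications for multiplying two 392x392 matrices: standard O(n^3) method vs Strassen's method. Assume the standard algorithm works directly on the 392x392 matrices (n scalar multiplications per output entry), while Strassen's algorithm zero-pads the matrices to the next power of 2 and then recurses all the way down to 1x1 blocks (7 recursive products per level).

Matrix multiplication for 392x392 matrices:

Strassen's algorithm requires power-of-2 dimensions. Pad 392x392 to 512x512 (next power of 2).

Standard algorithm: 392^3 = 60236288 multiplications
Strassen's algorithm: 7^(log2(512)) = 7^9 = 40353607 multiplications
Savings: 60236288 - 40353607 = 19882681 multiplications

Standard: 60236288 multiplications (392^3). Strassen: 40353607 multiplications (7^9, after padding to 512x512). Strassen reduces 8 recursive multiplications to 7 at each level.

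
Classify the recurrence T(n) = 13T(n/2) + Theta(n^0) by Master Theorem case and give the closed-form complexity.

Master Theorem for T(n) = 13T(n/2) + O(n^0):

a = 13, b = 2, c = 0
log_b(a) = log_2(13) = 3.7004

Case 1: c = 0 < log_2(13) = 3.7004
T(n) = O(n^(log_2 13))

For T(n) = 13T(n/2) + O(n^0): log_2(13) = 3.7004. This is Case 1 of the Master Theorem (c < log_b(a), work dominated by leaves), giving O(n^(log_2 13)).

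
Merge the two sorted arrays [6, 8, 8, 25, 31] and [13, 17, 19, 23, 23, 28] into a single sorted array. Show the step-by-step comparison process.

Merging process:

Compare 6 vs 13: take 6 from left. Merged: [6]
Compare 8 vs 13: take 8 from left. Merged: [6, 8]
Compare 8 vs 13: take 8 from left. Merged: [6, 8, 8]
Compare 25 vs 13: take 13 from right. Merged: [6, 8, 8, 13]
Compare 25 vs 17: take 17 from right. Merged: [6, 8, 8, 13, 17]
Compare 25 vs 19: take 19 from right. Merged: [6, 8, 8, 13, 17, 19]
Compare 25 vs 23: take 23 from right. Merged: [6, 8, 8, 13, 17, 19, 23]
Compare 25 vs 23: take 23 from right. Merged: [6, 8, 8, 13, 17, 19, 23, 23]
Compare 25 vs 28: take 25 from left. Merged: [6, 8, 8, 13, 17, 19, 23, 23, 25]
Compare 31 vs 28: take 28 from right. Merged: [6, 8, 8, 13, 17, 19, 23, 23, 25, 28]
Append remaining from left: [31]. Merged: [6, 8, 8, 13, 17, 19, 23, 23, 25, 28, 31]

Final merged array: [6, 8, 8, 13, 17, 19, 23, 23, 25, 28, 31]
Total comparisons: 10

The merged array is [6, 8, 8, 13, 17, 19, 23, 23, 25, 28, 31], requiring 10 comparisons. The merge step runs in O(n) time where n is the total number of elements.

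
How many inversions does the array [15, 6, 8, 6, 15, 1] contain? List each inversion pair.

Finding inversions in [15, 6, 8, 6, 15, 1]:

(0, 1): arr[0]=15 > arr[1]=6
(0, 2): arr[0]=15 > arr[2]=8
(0, 3): arr[0]=15 > arr[3]=6
(0, 5): arr[0]=15 > arr[5]=1
(1, 5): arr[1]=6 > arr[5]=1
(2, 3): arr[2]=8 > arr[3]=6
(2, 5): arr[2]=8 > arr[5]=1
(3, 5): arr[3]=6 > arr[5]=1
(4, 5): arr[4]=15 > arr[5]=1

Total inversions: 9

The array has 9 inversion(s): (0,1), (0,2), (0,3), (0,5), (1,5), (2,3), (2,5), (3,5), (4,5). Each pair (i,j) satisfies i < j and arr[i] > arr[j].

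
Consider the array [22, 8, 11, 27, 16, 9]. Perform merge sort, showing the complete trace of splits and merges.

Merge sort trace:

Split: [22, 8, 11, 27, 16, 9] -> [22, 8, 11] and [27, 16, 9]
  Split: [22, 8, 11] -> [22] and [8, 11]
    Split: [8, 11] -> [8] and [11]
    Merge: [8] + [11] -> [8, 11]
  Merge: [22] + [8, 11] -> [8, 11, 22]
  Split: [27, 16, 9] -> [27] and [16, 9]
    Split: [16, 9] -> [16] and [9]
    Merge: [16] + [9] -> [9, 16]
  Merge: [27] + [9, 16] -> [9, 16, 27]
Merge: [8, 11, 22] + [9, 16, 27] -> [8, 9, 11, 16, 22, 27]

Final sorted array: [8, 9, 11, 16, 22, 27]

The merge sort proceeds by recursively splitting the array and merging sorted halves.
After all merges, the sorted array is [8, 9, 11, 16, 22, 27].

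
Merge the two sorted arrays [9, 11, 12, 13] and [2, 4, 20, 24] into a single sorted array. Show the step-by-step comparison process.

Merging process:

Compare 9 vs 2: take 2 from right. Merged: [2]
Compare 9 vs 4: take 4 from right. Merged: [2, 4]
Compare 9 vs 20: take 9 from left. Merged: [2, 4, 9]
Compare 11 vs 20: take 11 from left. Merged: [2, 4, 9, 11]
Compare 12 vs 20: take 12 from left. Merged: [2, 4, 9, 11, 12]
Compare 13 vs 20: take 13 from left. Merged: [2, 4, 9, 11, 12, 13]
Append remaining from right: [20, 24]. Merged: [2, 4, 9, 11, 12, 13, 20, 24]

Final merged array: [2, 4, 9, 11, 12, 13, 20, 24]
Total comparisons: 6

The merged array is [2, 4, 9, 11, 12, 13, 20, 24], requiring 6 comparisons. The merge step runs in O(n) time where n is the total number of elements.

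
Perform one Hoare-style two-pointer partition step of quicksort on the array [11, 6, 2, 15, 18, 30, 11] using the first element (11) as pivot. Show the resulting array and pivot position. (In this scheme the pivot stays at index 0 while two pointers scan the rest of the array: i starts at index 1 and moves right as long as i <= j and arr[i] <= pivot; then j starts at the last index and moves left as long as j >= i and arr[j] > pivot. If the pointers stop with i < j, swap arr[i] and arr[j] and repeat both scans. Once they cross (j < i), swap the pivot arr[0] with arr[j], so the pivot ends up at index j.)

Hoare-style two-pointer partition with pivot = 11:

Initial array: [11, 6, 2, 15, 18, 30, 11]

Pointers start at i = 1, j = 6.
i stops at index 3 (arr[3]=15 > 11), j stops at index 6 (arr[6]=11 <= 11): swap arr[3] and arr[6], array becomes [11, 6, 2, 11, 18, 30, 15]
i ends at 4, j ends at 3: the pointers have crossed (j < i), so scanning stops.

Swap pivot arr[0] with arr[3] to place pivot at position 3: [11, 6, 2, 11, 18, 30, 15]
Pivot position: 3

After partitioning with pivot 11, the array becomes [11, 6, 2, 11, 18, 30, 15]. The pivot is placed at index 3. All elements to the left of the pivot are <= 11, and all elements to the right are > 11.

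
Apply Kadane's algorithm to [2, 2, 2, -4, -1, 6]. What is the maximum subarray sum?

Using Kadane's algorithm on [2, 2, 2, -4, -1, 6]:

Scanning through the array:
Position 1 (value 2): max_ending_here = 4, max_so_far = 4
Position 2 (value 2): max_ending_here = 6, max_so_far = 6
Position 3 (value -4): max_ending_here = 2, max_so_far = 6
Position 4 (value -1): max_ending_here = 1, max_so_far = 6
Position 5 (value 6): max_ending_here = 7, max_so_far = 7

Maximum subarray: [2, 2, 2, -4, -1, 6]
Maximum sum: 7

The maximum subarray is [2, 2, 2, -4, -1, 6] with sum 7. This subarray runs from index 0 to index 5.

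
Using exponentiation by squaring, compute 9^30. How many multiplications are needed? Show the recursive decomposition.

Computing 9^30 by squaring (build up from 9^1; each line after the first costs one multiplication):

9^1 = 9
9^2 = (9^1)^2 = 9^2 = 81
9^3 = 9 * 9^2 = 9 * 81 = 729
9^6 = (9^3)^2 = 729^2 = 531441
9^7 = 9 * 9^6 = 9 * 531441 = 4782969
9^14 = (9^7)^2 = 4782969^2 = 22876792454961
9^15 = 9 * 9^14 = 9 * 22876792454961 = 205891132094649
9^30 = (9^15)^2 = 205891132094649^2 = 42391158275216203514294433201

Result: 42391158275216203514294433201
Multiplications needed: 7 (7 lines after 9^1)

9^30 = 42391158275216203514294433201. Using exponentiation by squaring, this requires 7 multiplications. The key idea: if the exponent is even, square the half-power; if odd, multiply by the base once.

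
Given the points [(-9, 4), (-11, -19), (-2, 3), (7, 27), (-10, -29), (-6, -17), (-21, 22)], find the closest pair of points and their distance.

Computing all pairwise distances among 7 points:

d((-9, 4), (-11, -19)) = 23.0868
d((-9, 4), (-2, 3)) = 7.0711
d((-9, 4), (7, 27)) = 28.0179
d((-9, 4), (-10, -29)) = 33.0151
d((-9, 4), (-6, -17)) = 21.2132
d((-9, 4), (-21, 22)) = 21.6333
d((-11, -19), (-2, 3)) = 23.7697
d((-11, -19), (7, 27)) = 49.3964
d((-11, -19), (-10, -29)) = 10.0499
d((-11, -19), (-6, -17)) = 5.3852 <-- minimum
d((-11, -19), (-21, 22)) = 42.2019
d((-2, 3), (7, 27)) = 25.632
d((-2, 3), (-10, -29)) = 32.9848
d((-2, 3), (-6, -17)) = 20.3961
d((-2, 3), (-21, 22)) = 26.8701
d((7, 27), (-10, -29)) = 58.5235
d((7, 27), (-6, -17)) = 45.8803
d((7, 27), (-21, 22)) = 28.4429
d((-10, -29), (-6, -17)) = 12.6491
d((-10, -29), (-21, 22)) = 52.1728
d((-6, -17), (-21, 22)) = 41.7852

Closest pair: (-11, -19) and (-6, -17) with distance 5.3852

The closest pair is (-11, -19) and (-6, -17) with Euclidean distance 5.3852. For 7 points, brute-force pairwise comparison is shown above. For large n, the divide-and-conquer algorithm (sort by x, recurse on halves, check the dividing strip) achieves O(n log n).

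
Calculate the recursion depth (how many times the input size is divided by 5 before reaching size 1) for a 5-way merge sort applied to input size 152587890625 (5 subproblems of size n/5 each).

For divide and conquer with division factor 5:

Problem sizes at each level:
Level 0: 152587890625
Level 1: 30517578125
Level 2: 6103515625
Level 3: 1220703125
Level 4: 244140625
Level 5: 48828125
Level 6: 9765625
Level 7: 1953125
Level 8: 390625
Level 9: 78125
Level 10: 15625
Level 11: 3125
Level 12: 625
Level 13: 125
Level 14: 25
Level 15: 5
Level 16: 1

The root is level 0 and the size-1 base case is level 16 (the tree spans levels 0 through 16, i.e. 17 levels counting the root), so the depth is the number of divisions: log_5(152587890625) = 16

The recursion tree depth is log_5(152587890625) = 16. At each level, the problem size is divided by 5, so it takes 16 divisions to reduce to a base case of size 1. The algorithm makes 5 recursive calls at each level.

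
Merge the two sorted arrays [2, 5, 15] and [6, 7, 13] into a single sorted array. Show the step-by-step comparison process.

Merging process:

Compare 2 vs 6: take 2 from left. Merged: [2]
Compare 5 vs 6: take 5 from left. Merged: [2, 5]
Compare 15 vs 6: take 6 from right. Merged: [2, 5, 6]
Compare 15 vs 7: take 7 from right. Merged: [2, 5, 6, 7]
Compare 15 vs 13: take 13 from right. Merged: [2, 5, 6, 7, 13]
Append remaining from left: [15]. Merged: [2, 5, 6, 7, 13, 15]

Final merged array: [2, 5, 6, 7, 13, 15]
Total comparisons: 5

The merged array is [2, 5, 6, 7, 13, 15], requiring 5 comparisons. The merge step runs in O(n) time where n is the total number of elements.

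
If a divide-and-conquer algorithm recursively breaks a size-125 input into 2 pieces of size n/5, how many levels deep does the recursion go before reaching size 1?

For divide and conquer with division factor 5:

Problem sizes at each level:
Level 0: 125
Level 1: 25
Level 2: 5
Level 3: 1

The root is level 0 and the size-1 base case is level 3 (the tree spans levels 0 through 3, i.e. 4 levels counting the root), so the depth is the number of divisions: log_5(125) = 3

The recursion tree depth is log_5(125) = 3. At each level, the problem size is divided by 5, so it takes 3 divisions to reduce to a base case of size 1. The algorithm makes 2 recursive calls at each level.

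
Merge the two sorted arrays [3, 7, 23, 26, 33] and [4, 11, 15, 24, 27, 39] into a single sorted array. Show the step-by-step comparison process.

Merging process:

Compare 3 vs 4: take 3 from left. Merged: [3]
Compare 7 vs 4: take 4 from right. Merged: [3, 4]
Compare 7 vs 11: take 7 from left. Merged: [3, 4, 7]
Compare 23 vs 11: take 11 from right. Merged: [3, 4, 7, 11]
Compare 23 vs 15: take 15 from right. Merged: [3, 4, 7, 11, 15]
Compare 23 vs 24: take 23 from left. Merged: [3, 4, 7, 11, 15, 23]
Compare 26 vs 24: take 24 from right. Merged: [3, 4, 7, 11, 15, 23, 24]
Compare 26 vs 27: take 26 from left. Merged: [3, 4, 7, 11, 15, 23, 24, 26]
Compare 33 vs 27: take 27 from right. Merged: [3, 4, 7, 11, 15, 23, 24, 26, 27]
Compare 33 vs 39: take 33 from left. Merged: [3, 4, 7, 11, 15, 23, 24, 26, 27, 33]
Append remaining from right: [39]. Merged: [3, 4, 7, 11, 15, 23, 24, 26, 27, 33, 39]

Final merged array: [3, 4, 7, 11, 15, 23, 24, 26, 27, 33, 39]
Total comparisons: 10

The merged array is [3, 4, 7, 11, 15, 23, 24, 26, 27, 33, 39], requiring 10 comparisons. The merge step runs in O(n) time where n is the total number of elements.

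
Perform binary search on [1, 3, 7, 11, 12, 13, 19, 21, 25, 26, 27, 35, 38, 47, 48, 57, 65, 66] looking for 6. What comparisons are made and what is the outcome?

Binary search for 6 in [1, 3, 7, 11, 12, 13, 19, 21, 25, 26, 27, 35, 38, 47, 48, 57, 65, 66]:

lo=0, hi=17, mid=8, arr[mid]=25 -> 25 > 6, search left half
lo=0, hi=7, mid=3, arr[mid]=11 -> 11 > 6, search left half
lo=0, hi=2, mid=1, arr[mid]=3 -> 3 < 6, search right half
lo=2, hi=2, mid=2, arr[mid]=7 -> 7 > 6, search left half
lo=2 > hi=1, target 6 not found

Binary search determines that 6 is not in the array after 4 comparisons. The search space was exhausted without finding the target.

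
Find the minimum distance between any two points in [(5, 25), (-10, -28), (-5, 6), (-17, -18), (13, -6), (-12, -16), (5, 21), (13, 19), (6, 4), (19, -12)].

Computing all pairwise distances among 10 points:

d((5, 25), (-10, -28)) = 55.0818
d((5, 25), (-5, 6)) = 21.4709
d((5, 25), (-17, -18)) = 48.3011
d((5, 25), (13, -6)) = 32.0156
d((5, 25), (-12, -16)) = 44.3847
d((5, 25), (5, 21)) = 4.0 <-- minimum
d((5, 25), (13, 19)) = 10.0
d((5, 25), (6, 4)) = 21.0238
d((5, 25), (19, -12)) = 39.5601
d((-10, -28), (-5, 6)) = 34.3657
d((-10, -28), (-17, -18)) = 12.2066
d((-10, -28), (13, -6)) = 31.8277
d((-10, -28), (-12, -16)) = 12.1655
d((-10, -28), (5, 21)) = 51.2445
d((-10, -28), (13, 19)) = 52.3259
d((-10, -28), (6, 4)) = 35.7771
d((-10, -28), (19, -12)) = 33.121
d((-5, 6), (-17, -18)) = 26.8328
d((-5, 6), (13, -6)) = 21.6333
d((-5, 6), (-12, -16)) = 23.0868
d((-5, 6), (5, 21)) = 18.0278
d((-5, 6), (13, 19)) = 22.2036
d((-5, 6), (6, 4)) = 11.1803
d((-5, 6), (19, -12)) = 30.0
d((-17, -18), (13, -6)) = 32.311
d((-17, -18), (-12, -16)) = 5.3852
d((-17, -18), (5, 21)) = 44.7772
d((-17, -18), (13, 19)) = 47.634
d((-17, -18), (6, 4)) = 31.8277
d((-17, -18), (19, -12)) = 36.4966
d((13, -6), (-12, -16)) = 26.9258
d((13, -6), (5, 21)) = 28.1603
d((13, -6), (13, 19)) = 25.0
d((13, -6), (6, 4)) = 12.2066
d((13, -6), (19, -12)) = 8.4853
d((-12, -16), (5, 21)) = 40.7185
d((-12, -16), (13, 19)) = 43.0116
d((-12, -16), (6, 4)) = 26.9072
d((-12, -16), (19, -12)) = 31.257
d((5, 21), (13, 19)) = 8.2462
d((5, 21), (6, 4)) = 17.0294
d((5, 21), (19, -12)) = 35.8469
d((13, 19), (6, 4)) = 16.5529
d((13, 19), (19, -12)) = 31.5753
d((6, 4), (19, -12)) = 20.6155

Closest pair: (5, 25) and (5, 21) with distance 4.0

The closest pair is (5, 25) and (5, 21) with Euclidean distance 4.0. For 10 points, brute-force pairwise comparison is shown above. For large n, the divide-and-conquer algorithm (sort by x, recurse on halves, check the dividing strip) achieves O(n log n).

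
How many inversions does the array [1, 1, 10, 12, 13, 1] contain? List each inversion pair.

Finding inversions in [1, 1, 10, 12, 13, 1]:

(2, 5): arr[2]=10 > arr[5]=1
(3, 5): arr[3]=12 > arr[5]=1
(4, 5): arr[4]=13 > arr[5]=1

Total inversions: 3

The array has 3 inversion(s): (2,5), (3,5), (4,5). Each pair (i,j) satisfies i < j and arr[i] > arr[j].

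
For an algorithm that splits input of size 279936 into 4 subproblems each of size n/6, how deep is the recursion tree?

For divide and conquer with division factor 6:

Problem sizes at each level:
Level 0: 279936
Level 1: 46656
Level 2: 7776
Level 3: 1296
Level 4: 216
Level 5: 36
Level 6: 6
Level 7: 1

The root is level 0 and the size-1 base case is level 7 (the tree spans levels 0 through 7, i.e. 8 levels counting the root), so the depth is the number of divisions: log_6(279936) = 7

The recursion tree depth is log_6(279936) = 7. At each level, the problem size is divided by 6, so it takes 7 divisions to reduce to a base case of size 1. The algorithm makes 4 recursive calls at each level.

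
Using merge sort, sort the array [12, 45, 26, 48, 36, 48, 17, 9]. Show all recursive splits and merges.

Merge sort trace:

Split: [12, 45, 26, 48, 36, 48, 17, 9] -> [12, 45, 26, 48] and [36, 48, 17, 9]
  Split: [12, 45, 26, 48] -> [12, 45] and [26, 48]
    Split: [12, 45] -> [12] and [45]
    Merge: [12] + [45] -> [12, 45]
    Split: [26, 48] -> [26] and [48]
    Merge: [26] + [48] -> [26, 48]
  Merge: [12, 45] + [26, 48] -> [12, 26, 45, 48]
  Split: [36, 48, 17, 9] -> [36, 48] and [17, 9]
    Split: [36, 48] -> [36] and [48]
    Merge: [36] + [48] -> [36, 48]
    Split: [17, 9] -> [17] and [9]
    Merge: [17] + [9] -> [9, 17]
  Merge: [36, 48] + [9, 17] -> [9, 17, 36, 48]
Merge: [12, 26, 45, 48] + [9, 17, 36, 48] -> [9, 12, 17, 26, 36, 45, 48, 48]

Final sorted array: [9, 12, 17, 26, 36, 45, 48, 48]

The merge sort proceeds by recursively splitting the array and merging sorted halves.
After all merges, the sorted array is [9, 12, 17, 26, 36, 45, 48, 48].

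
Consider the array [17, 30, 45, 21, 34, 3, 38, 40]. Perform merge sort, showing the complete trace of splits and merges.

Merge sort trace:

Split: [17, 30, 45, 21, 34, 3, 38, 40] -> [17, 30, 45, 21] and [34, 3, 38, 40]
  Split: [17, 30, 45, 21] -> [17, 30] and [45, 21]
    Split: [17, 30] -> [17] and [30]
    Merge: [17] + [30] -> [17, 30]
    Split: [45, 21] -> [45] and [21]
    Merge: [45] + [21] -> [21, 45]
  Merge: [17, 30] + [21, 45] -> [17, 21, 30, 45]
  Split: [34, 3, 38, 40] -> [34, 3] and [38, 40]
    Split: [34, 3] -> [34] and [3]
    Merge: [34] + [3] -> [3, 34]
    Split: [38, 40] -> [38] and [40]
    Merge: [38] + [40] -> [38, 40]
  Merge: [3, 34] + [38, 40] -> [3, 34, 38, 40]
Merge: [17, 21, 30, 45] + [3, 34, 38, 40] -> [3, 17, 21, 30, 34, 38, 40, 45]

Final sorted array: [3, 17, 21, 30, 34, 38, 40, 45]

The merge sort proceeds by recursively splitting the array and merging sorted halves.
After all merges, the sorted array is [3, 17, 21, 30, 34, 38, 40, 45].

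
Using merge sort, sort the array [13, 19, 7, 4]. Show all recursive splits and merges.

Merge sort trace:

Split: [13, 19, 7, 4] -> [13, 19] and [7, 4]
  Split: [13, 19] -> [13] and [19]
  Merge: [13] + [19] -> [13, 19]
  Split: [7, 4] -> [7] and [4]
  Merge: [7] + [4] -> [4, 7]
Merge: [13, 19] + [4, 7] -> [4, 7, 13, 19]

Final sorted array: [4, 7, 13, 19]

The merge sort proceeds by recursively splitting the array and merging sorted halves.
After all merges, the sorted array is [4, 7, 13, 19].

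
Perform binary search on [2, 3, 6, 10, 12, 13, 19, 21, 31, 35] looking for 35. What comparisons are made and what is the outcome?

Binary search for 35 in [2, 3, 6, 10, 12, 13, 19, 21, 31, 35]:

lo=0, hi=9, mid=4, arr[mid]=12 -> 12 < 35, search right half
lo=5, hi=9, mid=7, arr[mid]=21 -> 21 < 35, search right half
lo=8, hi=9, mid=8, arr[mid]=31 -> 31 < 35, search right half
lo=9, hi=9, mid=9, arr[mid]=35 -> Found target at index 9!

Binary search finds 35 at index 9 after 4 comparisons. The search repeatedly halves the search space by comparing with the middle element.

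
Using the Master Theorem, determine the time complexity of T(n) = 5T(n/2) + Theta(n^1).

Master Theorem for T(n) = 5T(n/2) + O(n^1):

a = 5, b = 2, c = 1
log_b(a) = log_2(5) = 2.3219

Case 1: c = 1 < log_2(5) = 2.3219
T(n) = O(n^(log_2 5))

For T(n) = 5T(n/2) + O(n^1): log_2(5) = 2.3219. This is Case 1 of the Master Theorem (c < log_b(a), work dominated by leaves), giving O(n^(log_2 5)).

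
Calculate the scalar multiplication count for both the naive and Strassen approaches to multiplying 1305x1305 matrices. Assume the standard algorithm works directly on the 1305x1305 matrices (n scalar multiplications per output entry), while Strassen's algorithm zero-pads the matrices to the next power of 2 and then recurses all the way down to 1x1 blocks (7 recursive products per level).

Matrix multiplication for 1305x1305 matrices:

Strassen's algorithm requires power-of-2 dimensions. Pad 1305x1305 to 2048x2048 (next power of 2).

Standard algorithm: 1305^3 = 2222447625 multiplications
Strassen's algorithm: 7^(log2(2048)) = 7^11 = 1977326743 multiplications
Savings: 2222447625 - 1977326743 = 245120882 multiplications

Standard: 2222447625 multiplications (1305^3). Strassen: 1977326743 multiplications (7^11, after padding to 2048x2048). Strassen reduces 8 recursive multiplications to 7 at each level.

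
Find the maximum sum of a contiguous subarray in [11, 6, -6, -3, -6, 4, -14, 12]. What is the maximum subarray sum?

Using Kadane's algorithm on [11, 6, -6, -3, -6, 4, -14, 12]:

Scanning through the array:
Position 1 (value 6): max_ending_here = 17, max_so_far = 17
Position 2 (value -6): max_ending_here = 11, max_so_far = 17
Position 3 (value -3): max_ending_here = 8, max_so_far = 17
Position 4 (value -6): max_ending_here = 2, max_so_far = 17
Position 5 (value 4): max_ending_here = 6, max_so_far = 17
Position 6 (value -14): max_ending_here = -8, max_so_far = 17
Position 7 (value 12): max_ending_here = 12, max_so_far = 17

Maximum subarray: [11, 6]
Maximum sum: 17

The maximum subarray is [11, 6] with sum 17. This subarray runs from index 0 to index 1.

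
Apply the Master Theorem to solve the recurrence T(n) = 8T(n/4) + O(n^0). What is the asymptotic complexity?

Master Theorem for T(n) = 8T(n/4) + O(n^0):

a = 8, b = 4, c = 0
log_b(a) = log_4(8) = 1.5000

Case 1: c = 0 < log_4(8) = 1.5000
T(n) = O(n^(log_4 8))

For T(n) = 8T(n/4) + O(n^0): log_4(8) = 1.5000. This is Case 1 of the Master Theorem (c < log_b(a), work dominated by leaves), giving O(n^(log_4 8)).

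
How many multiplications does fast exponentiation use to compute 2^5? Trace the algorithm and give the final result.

Computing 2^5 by squaring (build up from 2^1; each line after the first costs one multiplication):

2^1 = 2
2^2 = (2^1)^2 = 2^2 = 4
2^4 = (2^2)^2 = 4^2 = 16
2^5 = 2 * 2^4 = 2 * 16 = 32

Result: 32
Multiplications needed: 3 (3 lines after 2^1)

2^5 = 32. Using exponentiation by squaring, this requires 3 multiplications. The key idea: if the exponent is even, square the half-power; if odd, multiply by the base once.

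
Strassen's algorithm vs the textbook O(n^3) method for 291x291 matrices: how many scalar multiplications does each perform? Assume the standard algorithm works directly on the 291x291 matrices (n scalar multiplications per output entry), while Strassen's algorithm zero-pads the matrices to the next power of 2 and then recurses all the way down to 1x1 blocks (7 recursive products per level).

Matrix multiplication for 291x291 matrices:

Strassen's algorithm requires power-of-2 dimensions. Pad 291x291 to 512x512 (next power of 2).

Standard algorithm: 291^3 = 24642171 multiplications
Strassen's algorithm: 7^(log2(512)) = 7^9 = 40353607 multiplications
Difference: 24642171 - 40353607 = -15711436 (Strassen uses MORE here due to padding overhead — for small or just-over-power-of-2 n, padding can outweigh the per-level savings)

Standard: 24642171 multiplications (291^3). Strassen: 40353607 multiplications (7^9, after padding to 512x512). Strassen reduces 8 recursive multiplications to 7 at each level.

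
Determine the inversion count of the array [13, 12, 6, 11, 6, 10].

Finding inversions in [13, 12, 6, 11, 6, 10]:

(0, 1): arr[0]=13 > arr[1]=12
(0, 2): arr[0]=13 > arr[2]=6
(0, 3): arr[0]=13 > arr[3]=11
(0, 4): arr[0]=13 > arr[4]=6
(0, 5): arr[0]=13 > arr[5]=10
(1, 2): arr[1]=12 > arr[2]=6
(1, 3): arr[1]=12 > arr[3]=11
(1, 4): arr[1]=12 > arr[4]=6
(1, 5): arr[1]=12 > arr[5]=10
(3, 4): arr[3]=11 > arr[4]=6
(3, 5): arr[3]=11 > arr[5]=10

Total inversions: 11

The array has 11 inversion(s): (0,1), (0,2), (0,3), (0,4), (0,5), (1,2), (1,3), (1,4), (1,5), (3,4), (3,5). Each pair (i,j) satisfies i < j and arr[i] > arr[j].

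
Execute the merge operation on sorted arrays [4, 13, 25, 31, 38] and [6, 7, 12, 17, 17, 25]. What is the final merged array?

Merging process:

Compare 4 vs 6: take 4 from left. Merged: [4]
Compare 13 vs 6: take 6 from right. Merged: [4, 6]
Compare 13 vs 7: take 7 from right. Merged: [4, 6, 7]
Compare 13 vs 12: take 12 from right. Merged: [4, 6, 7, 12]
Compare 13 vs 17: take 13 from left. Merged: [4, 6, 7, 12, 13]
Compare 25 vs 17: take 17 from right. Merged: [4, 6, 7, 12, 13, 17]
Compare 25 vs 17: take 17 from right. Merged: [4, 6, 7, 12, 13, 17, 17]
Compare 25 vs 25: take 25 from left. Merged: [4, 6, 7, 12, 13, 17, 17, 25]
Compare 31 vs 25: take 25 from right. Merged: [4, 6, 7, 12, 13, 17, 17, 25, 25]
Append remaining from left: [31, 38]. Merged: [4, 6, 7, 12, 13, 17, 17, 25, 25, 31, 38]

Final merged array: [4, 6, 7, 12, 13, 17, 17, 25, 25, 31, 38]
Total comparisons: 9

The merged array is [4, 6, 7, 12, 13, 17, 17, 25, 25, 31, 38], requiring 9 comparisons. The merge step runs in O(n) time where n is the total number of elements.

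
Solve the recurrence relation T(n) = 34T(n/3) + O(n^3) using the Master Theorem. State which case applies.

Master Theorem for T(n) = 34T(n/3) + O(n^3):

a = 34, b = 3, c = 3
log_b(a) = log_3(34) = 3.2098

Case 1: c = 3 < log_3(34) = 3.2098
T(n) = O(n^(log_3 34))

For T(n) = 34T(n/3) + O(n^3): log_3(34) = 3.2098. This is Case 1 of the Master Theorem (c < log_b(a), work dominated by leaves), giving O(n^(log_3 34)).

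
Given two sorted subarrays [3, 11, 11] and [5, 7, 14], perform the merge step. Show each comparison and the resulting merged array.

Merging process:

Compare 3 vs 5: take 3 from left. Merged: [3]
Compare 11 vs 5: take 5 from right. Merged: [3, 5]
Compare 11 vs 7: take 7 from right. Merged: [3, 5, 7]
Compare 11 vs 14: take 11 from left. Merged: [3, 5, 7, 11]
Compare 11 vs 14: take 11 from left. Merged: [3, 5, 7, 11, 11]
Append remaining from right: [14]. Merged: [3, 5, 7, 11, 11, 14]

Final merged array: [3, 5, 7, 11, 11, 14]
Total comparisons: 5

The merged array is [3, 5, 7, 11, 11, 14], requiring 5 comparisons. The merge step runs in O(n) time where n is the total number of elements.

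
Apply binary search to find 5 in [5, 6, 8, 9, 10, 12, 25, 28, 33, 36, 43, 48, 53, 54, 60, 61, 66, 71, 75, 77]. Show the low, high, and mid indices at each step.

Binary search for 5 in [5, 6, 8, 9, 10, 12, 25, 28, 33, 36, 43, 48, 53, 54, 60, 61, 66, 71, 75, 77]:

lo=0, hi=19, mid=9, arr[mid]=36 -> 36 > 5, search left half
lo=0, hi=8, mid=4, arr[mid]=10 -> 10 > 5, search left half
lo=0, hi=3, mid=1, arr[mid]=6 -> 6 > 5, search left half
lo=0, hi=0, mid=0, arr[mid]=5 -> Found target at index 0!

Binary search finds 5 at index 0 after 4 comparisons. The search repeatedly halves the search space by comparing with the middle element.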